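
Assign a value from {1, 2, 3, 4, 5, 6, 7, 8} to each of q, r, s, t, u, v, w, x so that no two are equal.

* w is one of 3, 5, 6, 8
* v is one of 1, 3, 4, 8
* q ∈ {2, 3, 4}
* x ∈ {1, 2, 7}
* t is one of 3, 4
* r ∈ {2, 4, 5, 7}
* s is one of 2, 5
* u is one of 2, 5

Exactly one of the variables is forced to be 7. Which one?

r

Among the 8 variables, 6 fits only w (and all 8 values in {1, 2, 3, 4, 5, 6, 7, 8} must be used), so w = 6.
The 7 still-open variables together cover exactly {1, 2, 3, 4, 5, 7, 8} — 7 values for 7 variables — and 8 appears only in v's list, so v = 8.
The 6 still-open variables draw from only 6 values {1, 2, 3, 4, 5, 7}, so each is used; only x can be 1, hence x = 1.
The 5 still-open variables draw from only 5 values {2, 3, 4, 5, 7}, so each is used; only r can be 7, hence r = 7.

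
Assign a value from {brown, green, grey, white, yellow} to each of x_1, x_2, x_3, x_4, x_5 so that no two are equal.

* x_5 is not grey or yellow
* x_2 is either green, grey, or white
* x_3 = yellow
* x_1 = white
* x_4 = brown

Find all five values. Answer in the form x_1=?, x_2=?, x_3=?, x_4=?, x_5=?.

x_1's domain is down to {white}, so x_1 = white. Strike white from x_2, x_5.
x_3's domain is down to {yellow}, so x_3 = yellow.
x_4 has just one choice, so x_4 = brown. Remove brown from x_5.
That leaves x_5 = green. Strike green from x_2.
x_2 has just one choice, so x_2 = grey.

x_1=white, x_2=grey, x_3=yellow, x_4=brown, x_5=green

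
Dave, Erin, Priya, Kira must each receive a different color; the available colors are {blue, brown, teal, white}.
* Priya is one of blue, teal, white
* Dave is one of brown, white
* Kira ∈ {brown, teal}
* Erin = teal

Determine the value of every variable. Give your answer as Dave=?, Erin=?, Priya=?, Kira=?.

Erin has just one choice, so Erin = teal. So Priya, Kira can't be teal.
That leaves Kira = brown. So Dave can't be brown.
Dave must be white (only option left). Eliminate white elsewhere: Priya.
Priya must be blue (only option left).

Dave=white, Erin=teal, Priya=blue, Kira=brown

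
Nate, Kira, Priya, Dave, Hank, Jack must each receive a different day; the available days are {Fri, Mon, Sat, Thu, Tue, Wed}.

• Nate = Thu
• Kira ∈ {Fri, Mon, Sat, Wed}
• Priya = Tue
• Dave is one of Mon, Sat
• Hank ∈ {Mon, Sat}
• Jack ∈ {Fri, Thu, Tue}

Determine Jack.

Nate has just one choice, so Nate = Thu. Strike Thu from Jack.
Priya must be Tue (only option left). Eliminate Tue elsewhere: Jack.
So Jack = Fri.

Fri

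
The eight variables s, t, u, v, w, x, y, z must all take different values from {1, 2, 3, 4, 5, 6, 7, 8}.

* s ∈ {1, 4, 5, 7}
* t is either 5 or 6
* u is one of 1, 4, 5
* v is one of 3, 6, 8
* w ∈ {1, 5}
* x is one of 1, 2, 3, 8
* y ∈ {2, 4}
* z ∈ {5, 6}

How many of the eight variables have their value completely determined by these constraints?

4

The 8 variables together cover exactly {1, 2, 3, 4, 5, 6, 7, 8} — 8 values for 8 variables — and 7 appears only in s's list, so s = 7.
t and z share exactly the 2 values {5, 6}; by pigeonhole those values go to them, so strike 5, 6 from u, v, w.
w's domain is down to {1}, so w = 1. So u, x can't be 1.
u's domain is down to {4}, so u = 4. Remove 4 from y.
y must be 2 (only option left). Eliminate 2 elsewhere: x.
Determined: s=7, u=4, w=1, y=2. The other variables each still have more than one consistent value. That makes 4.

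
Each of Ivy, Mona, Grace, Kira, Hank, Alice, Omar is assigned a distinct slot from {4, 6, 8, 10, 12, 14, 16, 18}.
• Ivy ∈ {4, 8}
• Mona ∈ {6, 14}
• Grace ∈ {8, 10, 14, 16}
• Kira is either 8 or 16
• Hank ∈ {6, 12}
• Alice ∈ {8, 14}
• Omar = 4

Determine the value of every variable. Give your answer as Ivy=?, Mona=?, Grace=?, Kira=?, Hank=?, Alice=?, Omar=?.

Omar has just one choice, so Omar = 4. Eliminate 4 elsewhere: Ivy.
Ivy must be 8 (only option left). So Grace, Kira, Alice can't be 8.
Kira's domain is down to {16}, so Kira = 16. Eliminate 16 elsewhere: Grace.
Alice's domain is down to {14}, so Alice = 14. Remove 14 from Mona, Grace.
Mona must be 6 (only option left). So Hank can't be 6.
Grace has just one choice, so Grace = 10.
Hank must be 12 (only option left).

Ivy=8, Mona=6, Grace=10, Kira=16, Hank=12, Alice=14, Omar=4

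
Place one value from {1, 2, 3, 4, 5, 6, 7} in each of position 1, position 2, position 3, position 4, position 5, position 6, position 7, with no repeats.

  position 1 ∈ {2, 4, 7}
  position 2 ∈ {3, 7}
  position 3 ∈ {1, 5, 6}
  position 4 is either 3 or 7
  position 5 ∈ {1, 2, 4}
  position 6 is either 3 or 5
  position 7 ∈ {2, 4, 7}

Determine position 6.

The 7 variables draw from only 7 values {1, 2, 3, 4, 5, 6, 7}, so each is used; only position 3 can be 6, hence position 3 = 6.
The 6 still-open variables together cover exactly {1, 2, 3, 4, 5, 7} — 6 values for 6 variables — and 1 appears only in position 5's list, so position 5 = 1.
Among the 5 still-open variables, 5 fits only position 6 (and all 5 values in {2, 3, 4, 5, 7} must be used), so position 6 = 5.

5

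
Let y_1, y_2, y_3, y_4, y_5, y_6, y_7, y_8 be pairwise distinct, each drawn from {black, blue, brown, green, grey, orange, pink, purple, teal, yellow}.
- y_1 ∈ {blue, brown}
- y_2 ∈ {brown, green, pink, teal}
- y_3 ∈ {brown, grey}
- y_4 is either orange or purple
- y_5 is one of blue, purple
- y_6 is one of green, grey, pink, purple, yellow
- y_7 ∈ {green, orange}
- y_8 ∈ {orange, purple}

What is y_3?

grey

y_4 and y_8 between them cover only {orange, purple} — a naked pair. Remove those values from y_5, y_6, y_7.
That leaves y_5 = blue. Eliminate blue elsewhere: y_1.
y_7 must be green (only option left). Strike green from y_2, y_6.
y_1 has just one choice, so y_1 = brown. Eliminate brown elsewhere: y_2, y_3.
So y_3 = grey.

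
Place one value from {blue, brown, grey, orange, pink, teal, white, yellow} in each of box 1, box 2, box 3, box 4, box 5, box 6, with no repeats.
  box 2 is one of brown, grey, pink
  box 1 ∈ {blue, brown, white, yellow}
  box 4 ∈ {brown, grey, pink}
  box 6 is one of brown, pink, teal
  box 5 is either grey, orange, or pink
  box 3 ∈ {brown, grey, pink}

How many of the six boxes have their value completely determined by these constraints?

box 2, box 3, box 4 share exactly the 3 values {brown, grey, pink}; by pigeonhole those values go to them, so strike brown, grey, pink from box 1, box 5, box 6.
box 5 must be orange (only option left).
That leaves box 6 = teal.
Determined: box 5=orange, box 6=teal. The other boxes each still have more than one consistent value. That makes 2.

2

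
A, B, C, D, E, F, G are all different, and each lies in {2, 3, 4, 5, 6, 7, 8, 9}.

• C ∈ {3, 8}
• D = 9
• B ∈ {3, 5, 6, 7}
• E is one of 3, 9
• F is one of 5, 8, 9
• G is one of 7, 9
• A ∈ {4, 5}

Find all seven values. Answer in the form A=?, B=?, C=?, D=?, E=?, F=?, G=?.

A=4, B=6, C=8, D=9, E=3, F=5, G=7

D's domain is down to {9}, so D = 9. So E, F, G can't be 9.
E has just one choice, so E = 3. Remove 3 from B, C.
That leaves G = 7. Eliminate 7 elsewhere: B.
C must be 8 (only option left). Eliminate 8 elsewhere: F.
F has just one choice, so F = 5. Eliminate 5 elsewhere: A, B.
A's domain is down to {4}, so A = 4.
B must be 6 (only option left).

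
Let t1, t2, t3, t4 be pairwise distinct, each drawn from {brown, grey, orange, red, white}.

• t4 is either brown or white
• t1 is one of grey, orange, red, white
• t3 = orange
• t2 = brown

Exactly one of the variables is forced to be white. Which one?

t4

t2 has just one choice, so t2 = brown. Strike brown from t4.
So white goes to t4.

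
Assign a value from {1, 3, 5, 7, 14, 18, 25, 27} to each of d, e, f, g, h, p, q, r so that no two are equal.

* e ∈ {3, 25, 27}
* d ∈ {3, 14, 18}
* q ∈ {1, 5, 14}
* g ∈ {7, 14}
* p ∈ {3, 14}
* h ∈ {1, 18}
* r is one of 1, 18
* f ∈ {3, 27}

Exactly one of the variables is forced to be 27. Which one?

f

Among the 8 variables, 5 fits only q (and all 8 values in {1, 3, 5, 7, 14, 18, 25, 27} must be used), so q = 5.
The 7 still-open variables together cover exactly {1, 3, 7, 14, 18, 25, 27} — 7 values for 7 variables — and 7 appears only in g's list, so g = 7.
The 6 still-open variables draw from only 6 values {1, 3, 14, 18, 25, 27}, so each is used; only e can be 25, hence e = 25.
The 5 still-open variables together cover exactly {1, 3, 14, 18, 27} — 5 values for 5 variables — and 27 appears only in f's list, so f = 27.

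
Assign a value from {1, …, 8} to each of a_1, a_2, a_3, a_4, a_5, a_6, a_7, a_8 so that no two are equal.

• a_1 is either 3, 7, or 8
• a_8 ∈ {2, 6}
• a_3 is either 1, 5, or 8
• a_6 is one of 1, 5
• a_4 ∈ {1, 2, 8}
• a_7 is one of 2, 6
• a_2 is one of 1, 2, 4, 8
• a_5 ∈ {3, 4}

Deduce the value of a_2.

4

The 8 variables draw from only 8 values {1, 2, 3, 4, 5, 6, 7, 8}, so each is used; only a_1 can be 7, hence a_1 = 7.
The 7 still-open variables draw from only 7 values {1, 2, 3, 4, 5, 6, 8}, so each is used; only a_5 can be 3, hence a_5 = 3.
Among the 6 still-open variables, 4 fits only a_2 (and all 6 values in {1, 2, 4, 5, 6, 8} must be used), so a_2 = 4.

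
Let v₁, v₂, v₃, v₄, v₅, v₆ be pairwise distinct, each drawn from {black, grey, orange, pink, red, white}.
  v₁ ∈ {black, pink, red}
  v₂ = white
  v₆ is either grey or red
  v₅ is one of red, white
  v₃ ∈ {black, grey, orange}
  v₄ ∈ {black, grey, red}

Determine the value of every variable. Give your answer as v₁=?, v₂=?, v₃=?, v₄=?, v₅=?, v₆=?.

v₂ has just one choice, so v₂ = white. Eliminate white elsewhere: v₅.
v₅'s domain is down to {red}, so v₅ = red. So v₁, v₄, v₆ can't be red.
v₆'s domain is down to {grey}, so v₆ = grey. Remove grey from v₃, v₄.
v₄ has just one choice, so v₄ = black. So v₁, v₃ can't be black.
v₁'s domain is down to {pink}, so v₁ = pink.
v₃ has just one choice, so v₃ = orange.

v₁=pink, v₂=white, v₃=orange, v₄=black, v₅=red, v₆=grey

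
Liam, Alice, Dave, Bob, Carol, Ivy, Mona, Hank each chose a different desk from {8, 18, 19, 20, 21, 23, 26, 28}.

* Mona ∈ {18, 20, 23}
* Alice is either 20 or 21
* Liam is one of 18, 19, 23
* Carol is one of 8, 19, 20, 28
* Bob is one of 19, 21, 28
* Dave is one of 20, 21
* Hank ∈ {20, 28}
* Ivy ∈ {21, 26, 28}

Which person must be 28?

The 8 variables draw from only 8 values {8, 18, 19, 20, 21, 23, 26, 28}, so each is used; only Carol can be 8, hence Carol = 8.
The 7 still-open variables together cover exactly {18, 19, 20, 21, 23, 26, 28} — 7 values for 7 variables — and 26 appears only in Ivy's list, so Ivy = 26.
Alice and Dave between them cover only {20, 21} — a naked pair. Remove those values from Bob, Mona, Hank.
So 28 goes to Hank.

Hank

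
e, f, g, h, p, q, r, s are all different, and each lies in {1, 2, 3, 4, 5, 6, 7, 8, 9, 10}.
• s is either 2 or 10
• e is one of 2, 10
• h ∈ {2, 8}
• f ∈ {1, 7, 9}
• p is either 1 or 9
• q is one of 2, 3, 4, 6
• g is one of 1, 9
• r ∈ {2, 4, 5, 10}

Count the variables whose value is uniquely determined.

2

e and s between them cover only {2, 10} — a naked pair. Remove those values from h, q, r.
h has just one choice, so h = 8.
g and p between them cover only {1, 9} — a naked pair. Remove those values from f.
That leaves f = 7.
Determined: f=7, h=8. The other variables each still have more than one consistent value. That makes 2.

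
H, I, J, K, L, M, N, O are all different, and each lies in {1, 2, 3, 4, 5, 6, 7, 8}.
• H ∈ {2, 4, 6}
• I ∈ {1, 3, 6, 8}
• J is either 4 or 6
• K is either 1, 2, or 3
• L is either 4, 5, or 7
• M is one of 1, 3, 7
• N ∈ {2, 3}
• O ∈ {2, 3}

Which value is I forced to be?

The 8 variables together cover exactly {1, 2, 3, 4, 5, 6, 7, 8} — 8 values for 8 variables — and 5 appears only in L's list, so L = 5.
Among the 7 still-open variables, 7 fits only M (and all 7 values in {1, 2, 3, 4, 6, 7, 8} must be used), so M = 7.
The 6 still-open variables draw from only 6 values {1, 2, 3, 4, 6, 8}, so each is used; only I can be 8, hence I = 8.

8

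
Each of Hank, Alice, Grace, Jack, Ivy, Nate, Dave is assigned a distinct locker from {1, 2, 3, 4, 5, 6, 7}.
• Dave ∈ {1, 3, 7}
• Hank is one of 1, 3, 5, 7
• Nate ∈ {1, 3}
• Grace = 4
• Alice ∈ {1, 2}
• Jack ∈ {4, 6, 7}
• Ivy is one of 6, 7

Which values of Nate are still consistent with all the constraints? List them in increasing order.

Grace's domain is down to {4}, so Grace = 4. So Jack can't be 4.
The 6 still-open variables draw from only 6 values {1, 2, 3, 5, 6, 7}, so each is used; only Alice can be 2, hence Alice = 2.
The 5 still-open variables together cover exactly {1, 3, 5, 6, 7} — 5 values for 5 variables — and 5 appears only in Hank's list, so Hank = 5.
Jack and Ivy share exactly the 2 values {6, 7}; by pigeonhole those values go to them, so strike 6, 7 from Dave.
No further eliminations apply; Nate can still be any of 1, 3.

1, 3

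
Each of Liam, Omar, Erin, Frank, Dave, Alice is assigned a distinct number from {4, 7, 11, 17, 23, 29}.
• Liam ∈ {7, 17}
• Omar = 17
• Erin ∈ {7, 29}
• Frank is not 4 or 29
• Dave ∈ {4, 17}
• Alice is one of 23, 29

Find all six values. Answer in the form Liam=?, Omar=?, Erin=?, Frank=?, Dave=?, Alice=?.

Liam=7, Omar=17, Erin=29, Frank=11, Dave=4, Alice=23

Omar's domain is down to {17}, so Omar = 17. So Liam, Frank, Dave can't be 17.
Dave has just one choice, so Dave = 4.
Liam has just one choice, so Liam = 7. Eliminate 7 elsewhere: Erin, Frank.
Erin's domain is down to {29}, so Erin = 29. So Alice can't be 29.
Alice has just one choice, so Alice = 23. Remove 23 from Frank.
That leaves Frank = 11.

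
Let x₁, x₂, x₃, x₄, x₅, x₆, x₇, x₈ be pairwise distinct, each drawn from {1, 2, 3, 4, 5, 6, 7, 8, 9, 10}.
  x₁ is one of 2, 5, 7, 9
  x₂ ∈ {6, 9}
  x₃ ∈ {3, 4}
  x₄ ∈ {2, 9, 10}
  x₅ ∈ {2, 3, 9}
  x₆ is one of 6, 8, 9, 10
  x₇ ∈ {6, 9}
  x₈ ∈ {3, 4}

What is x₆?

x₂ and x₇ between them cover only {6, 9} — a naked pair. Remove those values from x₁, x₄, x₅, x₆.
x₃ and x₈ between them cover only {3, 4} — a naked pair. Remove those values from x₅.
x₅'s domain is down to {2}, so x₅ = 2. Strike 2 from x₁, x₄.
x₄'s domain is down to {10}, so x₄ = 10. Strike 10 from x₆.
So x₆ = 8.

8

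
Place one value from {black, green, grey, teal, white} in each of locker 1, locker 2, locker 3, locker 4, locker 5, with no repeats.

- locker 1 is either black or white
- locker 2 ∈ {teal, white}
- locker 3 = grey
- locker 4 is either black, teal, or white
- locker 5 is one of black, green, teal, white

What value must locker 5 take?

green

locker 3's domain is down to {grey}, so locker 3 = grey.
Among the 4 still-open variables, green fits only locker 5 (and all 4 values in {black, green, teal, white} must be used), so locker 5 = green.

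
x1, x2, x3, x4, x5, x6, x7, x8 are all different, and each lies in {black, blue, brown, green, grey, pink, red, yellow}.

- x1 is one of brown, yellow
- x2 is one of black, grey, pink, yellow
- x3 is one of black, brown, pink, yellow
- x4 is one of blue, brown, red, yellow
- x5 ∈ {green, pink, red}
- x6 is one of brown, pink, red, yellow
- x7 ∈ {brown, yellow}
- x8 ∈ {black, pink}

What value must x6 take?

red

The 8 variables draw from only 8 values {black, blue, brown, green, grey, pink, red, yellow}, so each is used; only x4 can be blue, hence x4 = blue.
The 7 still-open variables draw from only 7 values {black, brown, green, grey, pink, red, yellow}, so each is used; only x5 can be green, hence x5 = green.
The 6 still-open variables together cover exactly {black, brown, grey, pink, red, yellow} — 6 values for 6 variables — and grey appears only in x2's list, so x2 = grey.
The 5 still-open variables draw from only 5 values {black, brown, pink, red, yellow}, so each is used; only x6 can be red, hence x6 = red.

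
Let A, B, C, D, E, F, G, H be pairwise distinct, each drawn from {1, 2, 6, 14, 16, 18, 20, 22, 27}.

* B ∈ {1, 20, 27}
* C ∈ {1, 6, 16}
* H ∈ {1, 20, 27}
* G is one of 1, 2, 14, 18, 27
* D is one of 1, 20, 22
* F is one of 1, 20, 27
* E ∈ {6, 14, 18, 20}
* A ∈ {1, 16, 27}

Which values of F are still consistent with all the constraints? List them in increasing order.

1, 20, 27

B, F, H between them cover only {1, 20, 27} — a naked triple. Remove those values from A, C, D, E, G.
A must be 16 (only option left). Eliminate 16 elsewhere: C.
C has just one choice, so C = 6. Remove 6 from E.
D must be 22 (only option left).
No further eliminations apply; F can still be any of 1, 20, 27.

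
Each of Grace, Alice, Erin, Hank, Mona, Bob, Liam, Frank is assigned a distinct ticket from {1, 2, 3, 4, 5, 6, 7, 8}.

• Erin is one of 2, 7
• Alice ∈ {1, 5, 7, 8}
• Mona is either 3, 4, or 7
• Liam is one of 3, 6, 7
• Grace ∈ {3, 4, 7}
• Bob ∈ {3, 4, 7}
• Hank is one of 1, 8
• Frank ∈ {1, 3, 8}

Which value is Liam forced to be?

The 8 variables together cover exactly {1, 2, 3, 4, 5, 6, 7, 8} — 8 values for 8 variables — and 2 appears only in Erin's list, so Erin = 2.
The 7 still-open variables draw from only 7 values {1, 3, 4, 5, 6, 7, 8}, so each is used; only Alice can be 5, hence Alice = 5.
The 6 still-open variables together cover exactly {1, 3, 4, 6, 7, 8} — 6 values for 6 variables — and 6 appears only in Liam's list, so Liam = 6.

6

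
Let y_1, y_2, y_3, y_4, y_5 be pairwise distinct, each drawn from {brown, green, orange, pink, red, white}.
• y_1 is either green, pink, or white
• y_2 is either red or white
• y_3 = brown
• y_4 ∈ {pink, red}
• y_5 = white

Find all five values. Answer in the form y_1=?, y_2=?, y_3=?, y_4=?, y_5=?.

y_1=green, y_2=red, y_3=brown, y_4=pink, y_5=white

y_3 has just one choice, so y_3 = brown.
y_5's domain is down to {white}, so y_5 = white. Strike white from y_1, y_2.
y_2 must be red (only option left). Strike red from y_4.
y_4 must be pink (only option left). So y_1 can't be pink.
That leaves y_1 = green.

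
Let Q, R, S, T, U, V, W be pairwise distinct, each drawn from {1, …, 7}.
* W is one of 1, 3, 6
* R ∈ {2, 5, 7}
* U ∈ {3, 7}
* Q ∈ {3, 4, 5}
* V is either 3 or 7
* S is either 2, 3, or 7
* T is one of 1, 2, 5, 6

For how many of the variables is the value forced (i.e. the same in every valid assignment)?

Among the 7 variables, 4 fits only Q (and all 7 values in {1, 2, 3, 4, 5, 6, 7} must be used), so Q = 4.
U and V between them cover only {3, 7} — a naked pair. Remove those values from R, S, W.
S must be 2 (only option left). Eliminate 2 elsewhere: R, T.
R has just one choice, so R = 5. Remove 5 from T.
Determined: Q=4, R=5, S=2. The other variables each still have more than one consistent value. That makes 3.

3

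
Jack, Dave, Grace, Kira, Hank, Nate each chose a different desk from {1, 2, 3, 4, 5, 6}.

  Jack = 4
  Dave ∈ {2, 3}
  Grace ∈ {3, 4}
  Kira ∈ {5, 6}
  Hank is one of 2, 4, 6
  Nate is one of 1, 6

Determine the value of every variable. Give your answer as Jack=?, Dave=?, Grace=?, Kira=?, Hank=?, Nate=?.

Jack=4, Dave=2, Grace=3, Kira=5, Hank=6, Nate=1

Jack must be 4 (only option left). Eliminate 4 elsewhere: Grace, Hank.
Grace has just one choice, so Grace = 3. So Dave can't be 3.
That leaves Dave = 2. Remove 2 from Hank.
Hank has just one choice, so Hank = 6. Eliminate 6 elsewhere: Kira, Nate.
Nate must be 1 (only option left).
Kira must be 5 (only option left).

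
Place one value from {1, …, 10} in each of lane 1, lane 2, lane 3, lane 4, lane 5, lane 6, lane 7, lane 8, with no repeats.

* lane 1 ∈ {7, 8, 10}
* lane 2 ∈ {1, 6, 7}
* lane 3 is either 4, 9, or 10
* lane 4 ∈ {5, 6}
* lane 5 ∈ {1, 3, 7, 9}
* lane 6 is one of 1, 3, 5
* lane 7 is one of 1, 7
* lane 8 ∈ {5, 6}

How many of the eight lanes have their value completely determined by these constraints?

2

The 2 variables lane 4 and lane 8 are confined to {5, 6}, which locks those values in; drop them from lane 2, lane 6.
The 2 variables lane 2 and lane 7 are confined to {1, 7}, which locks those values in; drop them from lane 1, lane 5, lane 6.
lane 6 has just one choice, so lane 6 = 3. Strike 3 from lane 5.
lane 5 has just one choice, so lane 5 = 9. So lane 3 can't be 9.
Determined: lane 5=9, lane 6=3. The other lanes each still have more than one consistent value. That makes 2.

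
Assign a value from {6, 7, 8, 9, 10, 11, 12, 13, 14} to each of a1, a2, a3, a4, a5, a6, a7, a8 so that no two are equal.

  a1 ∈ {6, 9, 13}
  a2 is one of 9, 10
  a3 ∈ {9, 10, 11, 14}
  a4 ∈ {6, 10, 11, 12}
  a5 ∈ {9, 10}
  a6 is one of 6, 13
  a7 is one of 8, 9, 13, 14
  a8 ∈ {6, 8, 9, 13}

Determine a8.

8

Among the 8 variables, 12 fits only a4 (and all 8 values in {6, 8, 9, 10, 11, 12, 13, 14} must be used), so a4 = 12.
The 7 still-open variables draw from only 7 values {6, 8, 9, 10, 11, 13, 14}, so each is used; only a3 can be 11, hence a3 = 11.
The 6 still-open variables draw from only 6 values {6, 8, 9, 10, 13, 14}, so each is used; only a7 can be 14, hence a7 = 14.
The 5 still-open variables together cover exactly {6, 8, 9, 10, 13} — 5 values for 5 variables — and 8 appears only in a8's list, so a8 = 8.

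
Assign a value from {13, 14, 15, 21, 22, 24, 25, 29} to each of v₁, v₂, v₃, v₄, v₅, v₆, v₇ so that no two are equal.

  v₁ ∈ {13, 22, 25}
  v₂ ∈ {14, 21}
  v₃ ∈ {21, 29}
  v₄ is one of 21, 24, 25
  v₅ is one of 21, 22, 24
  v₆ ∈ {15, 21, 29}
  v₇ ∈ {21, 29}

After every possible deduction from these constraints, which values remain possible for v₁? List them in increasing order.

v₃ and v₇ between them cover only {21, 29} — a naked pair. Remove those values from v₂, v₄, v₅, v₆.
That leaves v₂ = 14.
v₆ has just one choice, so v₆ = 15.
No further eliminations apply; v₁ can still be any of 13, 22, 25.

13, 22, 25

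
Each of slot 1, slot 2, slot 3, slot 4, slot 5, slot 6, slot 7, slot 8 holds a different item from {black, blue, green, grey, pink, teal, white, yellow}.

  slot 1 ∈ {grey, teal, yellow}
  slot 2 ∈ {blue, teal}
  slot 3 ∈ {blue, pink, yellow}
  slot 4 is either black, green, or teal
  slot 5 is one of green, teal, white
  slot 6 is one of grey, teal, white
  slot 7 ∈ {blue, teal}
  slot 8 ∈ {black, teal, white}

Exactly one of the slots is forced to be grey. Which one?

slot 6

The 8 variables together cover exactly {black, blue, green, grey, pink, teal, white, yellow} — 8 values for 8 variables — and pink appears only in slot 3's list, so slot 3 = pink.
Among the 7 still-open variables, yellow fits only slot 1 (and all 7 values in {black, blue, green, grey, teal, white, yellow} must be used), so slot 1 = yellow.
The 6 still-open variables together cover exactly {black, blue, green, grey, teal, white} — 6 values for 6 variables — and grey appears only in slot 6's list, so slot 6 = grey.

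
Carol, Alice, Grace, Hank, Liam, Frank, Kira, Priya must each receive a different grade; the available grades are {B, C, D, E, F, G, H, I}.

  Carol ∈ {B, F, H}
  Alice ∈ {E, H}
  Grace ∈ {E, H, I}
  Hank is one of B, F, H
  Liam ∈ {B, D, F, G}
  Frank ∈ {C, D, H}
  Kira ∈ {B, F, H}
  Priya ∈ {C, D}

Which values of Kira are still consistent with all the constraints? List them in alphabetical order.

B, F, H

The 8 variables draw from only 8 values {B, C, D, E, F, G, H, I}, so each is used; only Liam can be G, hence Liam = G.
Among the 7 still-open variables, I fits only Grace (and all 7 values in {B, C, D, E, F, H, I} must be used), so Grace = I.
The 6 still-open variables draw from only 6 values {B, C, D, E, F, H}, so each is used; only Alice can be E, hence Alice = E.
The 3 variables Carol, Hank, Kira are confined to {B, F, H}, which locks those values in; drop them from Frank.
No further eliminations apply; Kira can still be any of B, F, H.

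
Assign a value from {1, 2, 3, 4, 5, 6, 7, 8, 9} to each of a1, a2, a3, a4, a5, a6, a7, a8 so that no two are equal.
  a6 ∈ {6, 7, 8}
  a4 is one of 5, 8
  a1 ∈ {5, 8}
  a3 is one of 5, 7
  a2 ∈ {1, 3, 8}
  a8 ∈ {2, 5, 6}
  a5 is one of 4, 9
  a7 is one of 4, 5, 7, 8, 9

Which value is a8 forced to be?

2

The 2 variables a1 and a4 are confined to {5, 8}, which locks those values in; drop them from a2, a3, a6, a7, a8.
a3's domain is down to {7}, so a3 = 7. So a6, a7 can't be 7.
a6 must be 6 (only option left). Strike 6 from a8.
So a8 = 2.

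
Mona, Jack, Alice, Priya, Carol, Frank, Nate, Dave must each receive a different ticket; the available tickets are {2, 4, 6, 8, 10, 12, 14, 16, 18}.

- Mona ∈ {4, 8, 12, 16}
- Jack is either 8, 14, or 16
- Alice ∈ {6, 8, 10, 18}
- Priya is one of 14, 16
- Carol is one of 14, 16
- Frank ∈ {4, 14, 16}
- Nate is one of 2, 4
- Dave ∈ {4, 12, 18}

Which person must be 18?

Dave

The 2 variables Priya and Carol are confined to {14, 16}, which locks those values in; drop them from Mona, Jack, Frank.
Jack must be 8 (only option left). Strike 8 from Mona, Alice.
Frank must be 4 (only option left). Strike 4 from Mona, Nate, Dave.
Nate has just one choice, so Nate = 2.
Mona must be 12 (only option left). Remove 12 from Dave.
So 18 goes to Dave.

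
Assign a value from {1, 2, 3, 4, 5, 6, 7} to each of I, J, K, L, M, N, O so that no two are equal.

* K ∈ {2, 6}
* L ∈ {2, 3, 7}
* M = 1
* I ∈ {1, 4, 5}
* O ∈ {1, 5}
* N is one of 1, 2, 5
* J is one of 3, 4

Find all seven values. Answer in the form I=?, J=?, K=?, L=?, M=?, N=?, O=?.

M must be 1 (only option left). Remove 1 from I, N, O.
That leaves O = 5. Strike 5 from I, N.
I's domain is down to {4}, so I = 4. Strike 4 from J.
J must be 3 (only option left). Remove 3 from L.
N must be 2 (only option left). So K, L can't be 2.
K must be 6 (only option left).
That leaves L = 7.

I=4, J=3, K=6, L=7, M=1, N=2, O=5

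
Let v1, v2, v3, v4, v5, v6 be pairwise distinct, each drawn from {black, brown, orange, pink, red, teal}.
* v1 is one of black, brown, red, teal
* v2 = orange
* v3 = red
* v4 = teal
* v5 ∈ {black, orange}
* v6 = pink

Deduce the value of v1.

v2 has just one choice, so v2 = orange. So v5 can't be orange.
v3's domain is down to {red}, so v3 = red. Eliminate red elsewhere: v1.
v4's domain is down to {teal}, so v4 = teal. Eliminate teal elsewhere: v1.
v5 has just one choice, so v5 = black. So v1 can't be black.
So v1 = brown.

brown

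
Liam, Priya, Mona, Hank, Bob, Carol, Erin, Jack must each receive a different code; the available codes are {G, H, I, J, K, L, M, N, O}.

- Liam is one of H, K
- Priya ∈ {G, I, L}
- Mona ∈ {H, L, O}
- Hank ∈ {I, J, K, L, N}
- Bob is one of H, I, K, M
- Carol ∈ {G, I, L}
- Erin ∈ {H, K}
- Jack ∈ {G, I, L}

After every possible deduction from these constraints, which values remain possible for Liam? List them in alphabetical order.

H, K

Liam and Erin between them cover only {H, K} — a naked pair. Remove those values from Mona, Hank, Bob.
The 3 variables Priya, Carol, Jack are confined to {G, I, L}, which locks those values in; drop them from Mona, Hank, Bob.
Mona has just one choice, so Mona = O.
Bob must be M (only option left).
No further eliminations apply; Liam can still be any of H, K.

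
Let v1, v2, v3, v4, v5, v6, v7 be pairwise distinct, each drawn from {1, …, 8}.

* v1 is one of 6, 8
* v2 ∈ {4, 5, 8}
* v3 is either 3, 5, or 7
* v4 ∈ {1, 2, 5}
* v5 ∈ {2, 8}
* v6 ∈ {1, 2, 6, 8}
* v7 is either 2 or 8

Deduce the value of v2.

v5 and v7 share exactly the 2 values {2, 8}; by pigeonhole those values go to them, so strike 2, 8 from v1, v2, v4, v6.
v1 must be 6 (only option left). Remove 6 from v6.
v6 must be 1 (only option left). Remove 1 from v4.
v4 has just one choice, so v4 = 5. So v2, v3 can't be 5.
So v2 = 4.

4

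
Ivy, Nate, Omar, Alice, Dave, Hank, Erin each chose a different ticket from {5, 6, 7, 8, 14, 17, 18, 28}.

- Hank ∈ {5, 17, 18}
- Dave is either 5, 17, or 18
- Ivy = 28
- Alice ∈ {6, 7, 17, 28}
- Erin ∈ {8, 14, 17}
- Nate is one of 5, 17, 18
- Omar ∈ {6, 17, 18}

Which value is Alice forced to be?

7

Ivy's domain is down to {28}, so Ivy = 28. Remove 28 from Alice.
The 3 variables Nate, Dave, Hank are confined to {5, 17, 18}, which locks those values in; drop them from Omar, Alice, Erin.
That leaves Omar = 6. Eliminate 6 elsewhere: Alice.
So Alice = 7.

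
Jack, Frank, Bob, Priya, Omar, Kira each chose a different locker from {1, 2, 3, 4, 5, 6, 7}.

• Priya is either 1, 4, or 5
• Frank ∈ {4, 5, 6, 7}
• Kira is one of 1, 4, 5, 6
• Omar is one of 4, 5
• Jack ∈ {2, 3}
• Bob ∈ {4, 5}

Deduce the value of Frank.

7

Bob and Omar between them cover only {4, 5} — a naked pair. Remove those values from Frank, Priya, Kira.
Priya's domain is down to {1}, so Priya = 1. Strike 1 from Kira.
That leaves Kira = 6. Remove 6 from Frank.
So Frank = 7.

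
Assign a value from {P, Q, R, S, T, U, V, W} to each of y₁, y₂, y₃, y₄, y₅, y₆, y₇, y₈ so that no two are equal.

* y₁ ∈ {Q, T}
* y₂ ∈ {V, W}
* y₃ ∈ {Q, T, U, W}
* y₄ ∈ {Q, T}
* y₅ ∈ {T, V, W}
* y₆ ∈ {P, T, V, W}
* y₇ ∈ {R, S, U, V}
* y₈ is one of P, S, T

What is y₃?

The 8 variables together cover exactly {P, Q, R, S, T, U, V, W} — 8 values for 8 variables — and R appears only in y₇'s list, so y₇ = R.
The 7 still-open variables together cover exactly {P, Q, S, T, U, V, W} — 7 values for 7 variables — and S appears only in y₈'s list, so y₈ = S.
Among the 6 still-open variables, P fits only y₆ (and all 6 values in {P, Q, T, U, V, W} must be used), so y₆ = P.
The 5 still-open variables draw from only 5 values {Q, T, U, V, W}, so each is used; only y₃ can be U, hence y₃ = U.

U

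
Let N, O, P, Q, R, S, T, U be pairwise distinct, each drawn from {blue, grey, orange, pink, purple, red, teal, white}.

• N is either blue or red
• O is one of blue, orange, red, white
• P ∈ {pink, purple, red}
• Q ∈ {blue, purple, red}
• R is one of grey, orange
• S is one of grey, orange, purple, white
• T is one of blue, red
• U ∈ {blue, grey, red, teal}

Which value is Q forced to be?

Among the 8 variables, pink fits only P (and all 8 values in {blue, grey, orange, pink, purple, red, teal, white} must be used), so P = pink.
Among the 7 still-open variables, teal fits only U (and all 7 values in {blue, grey, orange, purple, red, teal, white} must be used), so U = teal.
N and T share exactly the 2 values {blue, red}; by pigeonhole those values go to them, so strike blue, red from O, Q.
So Q = purple.

purple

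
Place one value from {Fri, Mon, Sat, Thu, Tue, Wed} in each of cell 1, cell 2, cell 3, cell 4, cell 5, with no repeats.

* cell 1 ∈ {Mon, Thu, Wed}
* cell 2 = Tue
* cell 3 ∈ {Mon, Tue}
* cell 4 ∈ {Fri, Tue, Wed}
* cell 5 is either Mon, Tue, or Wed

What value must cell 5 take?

Wed

cell 2 must be Tue (only option left). So cell 3, cell 4, cell 5 can't be Tue.
cell 3's domain is down to {Mon}, so cell 3 = Mon. Strike Mon from cell 1, cell 5.
So cell 5 = Wed.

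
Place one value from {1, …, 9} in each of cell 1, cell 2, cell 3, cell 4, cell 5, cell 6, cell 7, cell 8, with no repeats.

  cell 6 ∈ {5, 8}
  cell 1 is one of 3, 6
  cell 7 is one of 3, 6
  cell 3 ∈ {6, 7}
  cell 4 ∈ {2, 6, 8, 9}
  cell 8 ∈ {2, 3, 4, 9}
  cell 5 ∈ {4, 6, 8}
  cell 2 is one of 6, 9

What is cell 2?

The 8 variables together cover exactly {2, 3, 4, 5, 6, 7, 8, 9} — 8 values for 8 variables — and 5 appears only in cell 6's list, so cell 6 = 5.
The 7 still-open variables together cover exactly {2, 3, 4, 6, 7, 8, 9} — 7 values for 7 variables — and 7 appears only in cell 3's list, so cell 3 = 7.
cell 1 and cell 7 share exactly the 2 values {3, 6}; by pigeonhole those values go to them, so strike 3, 6 from cell 2, cell 4, cell 5, cell 8.
So cell 2 = 9.

9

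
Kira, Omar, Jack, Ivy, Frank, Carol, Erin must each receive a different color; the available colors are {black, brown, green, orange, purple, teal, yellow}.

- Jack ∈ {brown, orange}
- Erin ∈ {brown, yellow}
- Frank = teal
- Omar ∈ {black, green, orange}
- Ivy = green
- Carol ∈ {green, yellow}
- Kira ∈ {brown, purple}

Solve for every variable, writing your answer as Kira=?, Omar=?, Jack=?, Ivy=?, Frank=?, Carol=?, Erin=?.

Kira=purple, Omar=black, Jack=orange, Ivy=green, Frank=teal, Carol=yellow, Erin=brown

Ivy must be green (only option left). Eliminate green elsewhere: Omar, Carol.
Frank has just one choice, so Frank = teal.
That leaves Carol = yellow. So Erin can't be yellow.
That leaves Erin = brown. Strike brown from Kira, Jack.
That leaves Kira = purple.
That leaves Jack = orange. Remove orange from Omar.
Omar must be black (only option left).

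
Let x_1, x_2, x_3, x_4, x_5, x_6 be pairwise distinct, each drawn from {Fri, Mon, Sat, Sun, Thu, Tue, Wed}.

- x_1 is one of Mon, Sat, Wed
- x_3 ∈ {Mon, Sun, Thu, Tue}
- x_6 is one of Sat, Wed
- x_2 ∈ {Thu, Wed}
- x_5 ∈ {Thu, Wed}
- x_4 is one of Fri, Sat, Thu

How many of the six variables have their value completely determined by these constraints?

3

x_2 and x_5 share exactly the 2 values {Thu, Wed}; by pigeonhole those values go to them, so strike Thu, Wed from x_1, x_3, x_4, x_6.
That leaves x_6 = Sat. Strike Sat from x_1, x_4.
x_1's domain is down to {Mon}, so x_1 = Mon. So x_3 can't be Mon.
That leaves x_4 = Fri.
Determined: x_1=Mon, x_4=Fri, x_6=Sat. The other variables each still have more than one consistent value. That makes 3.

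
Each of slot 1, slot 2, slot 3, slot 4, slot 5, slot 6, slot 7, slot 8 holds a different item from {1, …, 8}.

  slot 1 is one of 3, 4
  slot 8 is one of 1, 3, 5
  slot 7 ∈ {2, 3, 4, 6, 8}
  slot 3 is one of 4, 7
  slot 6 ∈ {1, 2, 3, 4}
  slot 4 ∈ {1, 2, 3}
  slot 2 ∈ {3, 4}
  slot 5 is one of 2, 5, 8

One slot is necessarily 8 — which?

Among the 8 variables, 6 fits only slot 7 (and all 8 values in {1, 2, 3, 4, 5, 6, 7, 8} must be used), so slot 7 = 6.
Among the 7 still-open variables, 7 fits only slot 3 (and all 7 values in {1, 2, 3, 4, 5, 7, 8} must be used), so slot 3 = 7.
Among the 6 still-open variables, 8 fits only slot 5 (and all 6 values in {1, 2, 3, 4, 5, 8} must be used), so slot 5 = 8.

slot 5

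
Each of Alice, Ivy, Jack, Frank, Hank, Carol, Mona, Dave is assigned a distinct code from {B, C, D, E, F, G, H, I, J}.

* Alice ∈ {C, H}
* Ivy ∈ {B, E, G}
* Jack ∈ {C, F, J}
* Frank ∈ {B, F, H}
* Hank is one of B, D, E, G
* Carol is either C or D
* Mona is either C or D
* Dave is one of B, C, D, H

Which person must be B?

The 8 variables together cover exactly {B, C, D, E, F, G, H, J} — 8 values for 8 variables — and J appears only in Jack's list, so Jack = J.
Among the 7 still-open variables, F fits only Frank (and all 7 values in {B, C, D, E, F, G, H} must be used), so Frank = F.
Carol and Mona between them cover only {C, D} — a naked pair. Remove those values from Alice, Hank, Dave.
Alice's domain is down to {H}, so Alice = H. Eliminate H elsewhere: Dave.
So B goes to Dave.

Dave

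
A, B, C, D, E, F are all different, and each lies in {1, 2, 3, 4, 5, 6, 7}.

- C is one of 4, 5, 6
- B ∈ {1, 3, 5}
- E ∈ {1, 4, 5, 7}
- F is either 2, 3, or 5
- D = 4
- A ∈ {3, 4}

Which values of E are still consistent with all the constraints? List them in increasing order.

1, 5, 7

D must be 4 (only option left). Eliminate 4 elsewhere: A, C, E.
That leaves A = 3. Remove 3 from B, F.
No further eliminations apply; E can still be any of 1, 5, 7.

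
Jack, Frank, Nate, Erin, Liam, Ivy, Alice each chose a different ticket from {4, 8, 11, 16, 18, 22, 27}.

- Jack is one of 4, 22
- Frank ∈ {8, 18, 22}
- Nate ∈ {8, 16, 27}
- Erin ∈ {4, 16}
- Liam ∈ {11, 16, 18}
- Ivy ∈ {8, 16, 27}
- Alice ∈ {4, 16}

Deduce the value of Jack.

Among the 7 variables, 11 fits only Liam (and all 7 values in {4, 8, 11, 16, 18, 22, 27} must be used), so Liam = 11.
The 6 still-open variables draw from only 6 values {4, 8, 16, 18, 22, 27}, so each is used; only Frank can be 18, hence Frank = 18.
The 5 still-open variables together cover exactly {4, 8, 16, 22, 27} — 5 values for 5 variables — and 22 appears only in Jack's list, so Jack = 22.

22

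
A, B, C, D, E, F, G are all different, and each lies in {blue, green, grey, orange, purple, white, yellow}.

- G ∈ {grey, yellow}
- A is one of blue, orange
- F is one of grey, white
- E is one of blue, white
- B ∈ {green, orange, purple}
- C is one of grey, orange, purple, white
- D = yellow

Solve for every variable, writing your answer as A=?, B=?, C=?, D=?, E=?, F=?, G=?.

D must be yellow (only option left). Remove yellow from G.
G's domain is down to {grey}, so G = grey. Remove grey from C, F.
F's domain is down to {white}, so F = white. Eliminate white elsewhere: C, E.
That leaves E = blue. Strike blue from A.
A's domain is down to {orange}, so A = orange. So B, C can't be orange.
C must be purple (only option left). So B can't be purple.
B must be green (only option left).

A=orange, B=green, C=purple, D=yellow, E=blue, F=white, G=grey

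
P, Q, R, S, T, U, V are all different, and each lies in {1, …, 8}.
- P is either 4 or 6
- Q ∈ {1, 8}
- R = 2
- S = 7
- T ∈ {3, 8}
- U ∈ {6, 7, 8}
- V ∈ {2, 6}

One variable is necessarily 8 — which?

R's domain is down to {2}, so R = 2. So V can't be 2.
That leaves S = 7. Eliminate 7 elsewhere: U.
That leaves V = 6. So P, U can't be 6.
So 8 goes to U.

U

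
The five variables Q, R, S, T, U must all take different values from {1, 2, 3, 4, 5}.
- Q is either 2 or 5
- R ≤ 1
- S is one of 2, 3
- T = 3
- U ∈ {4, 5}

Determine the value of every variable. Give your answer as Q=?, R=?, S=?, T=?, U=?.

Q=5, R=1, S=2, T=3, U=4

R has just one choice, so R = 1.
T must be 3 (only option left). Eliminate 3 elsewhere: S.
That leaves S = 2. So Q can't be 2.
Q must be 5 (only option left). So U can't be 5.
U's domain is down to {4}, so U = 4.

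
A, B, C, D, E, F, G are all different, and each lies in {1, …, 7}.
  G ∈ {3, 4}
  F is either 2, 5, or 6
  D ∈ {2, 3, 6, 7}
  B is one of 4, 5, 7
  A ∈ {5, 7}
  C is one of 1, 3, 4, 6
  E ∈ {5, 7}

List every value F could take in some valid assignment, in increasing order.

2, 6

The 7 variables draw from only 7 values {1, 2, 3, 4, 5, 6, 7}, so each is used; only C can be 1, hence C = 1.
The 2 variables A and E are confined to {5, 7}, which locks those values in; drop them from B, D, F.
B's domain is down to {4}, so B = 4. So G can't be 4.
That leaves G = 3. Strike 3 from D.
No further eliminations apply; F can still be any of 2, 6.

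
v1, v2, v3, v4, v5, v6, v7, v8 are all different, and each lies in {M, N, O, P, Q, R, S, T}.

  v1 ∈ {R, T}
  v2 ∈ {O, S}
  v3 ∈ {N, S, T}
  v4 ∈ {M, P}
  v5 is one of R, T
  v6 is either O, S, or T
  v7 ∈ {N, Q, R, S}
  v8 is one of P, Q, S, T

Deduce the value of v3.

The 8 variables draw from only 8 values {M, N, O, P, Q, R, S, T}, so each is used; only v4 can be M, hence v4 = M.
Among the 7 still-open variables, P fits only v8 (and all 7 values in {N, O, P, Q, R, S, T} must be used), so v8 = P.
The 6 still-open variables draw from only 6 values {N, O, Q, R, S, T}, so each is used; only v7 can be Q, hence v7 = Q.
Among the 5 still-open variables, N fits only v3 (and all 5 values in {N, O, R, S, T} must be used), so v3 = N.

N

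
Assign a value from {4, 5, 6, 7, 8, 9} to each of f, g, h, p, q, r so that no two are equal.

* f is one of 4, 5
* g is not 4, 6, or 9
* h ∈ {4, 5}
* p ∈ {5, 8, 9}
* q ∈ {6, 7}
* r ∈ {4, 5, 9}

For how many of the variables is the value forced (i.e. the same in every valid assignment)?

The 6 variables draw from only 6 values {4, 5, 6, 7, 8, 9}, so each is used; only q can be 6, hence q = 6.
The 5 still-open variables draw from only 5 values {4, 5, 7, 8, 9}, so each is used; only g can be 7, hence g = 7.
Among the 4 still-open variables, 8 fits only p (and all 4 values in {4, 5, 8, 9} must be used), so p = 8.
Among the 3 still-open variables, 9 fits only r (and all 3 values in {4, 5, 9} must be used), so r = 9.
Determined: g=7, p=8, q=6, r=9. The other variables each still have more than one consistent value. That makes 4.

4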